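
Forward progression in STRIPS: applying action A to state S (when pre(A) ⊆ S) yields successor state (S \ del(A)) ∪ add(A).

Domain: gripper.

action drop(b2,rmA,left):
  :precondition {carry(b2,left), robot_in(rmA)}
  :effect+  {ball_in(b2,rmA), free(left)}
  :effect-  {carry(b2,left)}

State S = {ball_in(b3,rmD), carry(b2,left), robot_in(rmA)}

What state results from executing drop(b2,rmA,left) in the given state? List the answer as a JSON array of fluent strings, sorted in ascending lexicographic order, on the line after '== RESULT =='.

Compute (S \ del) ∪ add:
  pre ⊆ S: {carry(b2,left), robot_in(rmA)} ⊆ S  — applicable
  S \ del = {ball_in(b3,rmD), robot_in(rmA)}
  ∪ add   = {ball_in(b2,rmA), ball_in(b3,rmD), free(left), robot_in(rmA)}

== RESULT ==
["ball_in(b2,rmA)", "ball_in(b3,rmD)", "free(left)", "robot_in(rmA)"]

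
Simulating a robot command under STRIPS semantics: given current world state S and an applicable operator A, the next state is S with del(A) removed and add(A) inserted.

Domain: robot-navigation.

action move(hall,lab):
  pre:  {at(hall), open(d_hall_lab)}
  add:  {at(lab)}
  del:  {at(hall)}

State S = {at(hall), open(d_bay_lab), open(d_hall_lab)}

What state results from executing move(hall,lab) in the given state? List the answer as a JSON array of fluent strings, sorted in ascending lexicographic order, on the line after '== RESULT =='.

Progress:
  pre ⊆ S: {at(hall), open(d_hall_lab)} ⊆ S  — applicable
  S \ del = {open(d_bay_lab), open(d_hall_lab)}
  ∪ add   = {at(lab), open(d_bay_lab), open(d_hall_lab)}

== RESULT ==
["at(lab)", "open(d_bay_lab)", "open(d_hall_lab)"]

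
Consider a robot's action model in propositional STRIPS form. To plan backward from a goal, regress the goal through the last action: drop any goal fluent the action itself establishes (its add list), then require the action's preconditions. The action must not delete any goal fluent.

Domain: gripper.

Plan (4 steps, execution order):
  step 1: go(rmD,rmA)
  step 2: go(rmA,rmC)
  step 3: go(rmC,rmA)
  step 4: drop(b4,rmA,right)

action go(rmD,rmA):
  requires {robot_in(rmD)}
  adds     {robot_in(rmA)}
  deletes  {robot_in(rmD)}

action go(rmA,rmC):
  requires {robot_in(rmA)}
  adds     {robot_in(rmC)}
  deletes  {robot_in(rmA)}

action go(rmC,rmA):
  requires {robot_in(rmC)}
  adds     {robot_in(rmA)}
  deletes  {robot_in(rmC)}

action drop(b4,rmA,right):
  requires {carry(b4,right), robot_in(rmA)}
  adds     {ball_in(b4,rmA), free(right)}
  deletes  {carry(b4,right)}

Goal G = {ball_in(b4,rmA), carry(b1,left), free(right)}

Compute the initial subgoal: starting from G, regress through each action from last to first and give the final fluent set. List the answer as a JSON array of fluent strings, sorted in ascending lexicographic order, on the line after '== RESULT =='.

Regress step by step:
  through step 4 (drop(b4,rmA,right)): drop {ball_in(b4,rmA), free(right)}, keep {carry(b1,left)}, require {carry(b4,right), robot_in(rmA)}
    → {carry(b1,left), carry(b4,right), robot_in(rmA)}
  through step 3 (go(rmC,rmA)): drop {robot_in(rmA)}, keep {carry(b1,left), carry(b4,right)}, require {robot_in(rmC)}
    → {carry(b1,left), carry(b4,right), robot_in(rmC)}
  through step 2 (go(rmA,rmC)): drop {robot_in(rmC)}, keep {carry(b1,left), carry(b4,right)}, require {robot_in(rmA)}
    → {carry(b1,left), carry(b4,right), robot_in(rmA)}
  through step 1 (go(rmD,rmA)): drop {robot_in(rmA)}, keep {carry(b1,left), carry(b4,right)}, require {robot_in(rmD)}
    → {carry(b1,left), carry(b4,right), robot_in(rmD)}

== RESULT ==
["carry(b1,left)", "carry(b4,right)", "robot_in(rmD)"]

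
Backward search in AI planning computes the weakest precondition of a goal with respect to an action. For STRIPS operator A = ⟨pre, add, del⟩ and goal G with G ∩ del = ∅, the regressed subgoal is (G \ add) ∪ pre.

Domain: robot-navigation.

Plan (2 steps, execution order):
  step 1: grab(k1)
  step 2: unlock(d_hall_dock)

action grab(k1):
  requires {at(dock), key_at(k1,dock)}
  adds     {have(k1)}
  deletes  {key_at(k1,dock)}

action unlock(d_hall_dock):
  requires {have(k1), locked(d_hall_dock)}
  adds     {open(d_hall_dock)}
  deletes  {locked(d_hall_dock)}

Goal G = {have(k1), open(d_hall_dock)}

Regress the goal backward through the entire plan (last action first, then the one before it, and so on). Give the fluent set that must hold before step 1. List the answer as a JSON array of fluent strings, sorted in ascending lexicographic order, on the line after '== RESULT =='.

Regress step by step:
  through step 2 (unlock(d_hall_dock)): drop {open(d_hall_dock)}, keep {have(k1)}, require {have(k1), locked(d_hall_dock)}
    → {have(k1), locked(d_hall_dock)}
  through step 1 (grab(k1)): drop {have(k1)}, keep {locked(d_hall_dock)}, require {at(dock), key_at(k1,dock)}
    → {at(dock), key_at(k1,dock), locked(d_hall_dock)}

== RESULT ==
["at(dock)", "key_at(k1,dock)", "locked(d_hall_dock)"]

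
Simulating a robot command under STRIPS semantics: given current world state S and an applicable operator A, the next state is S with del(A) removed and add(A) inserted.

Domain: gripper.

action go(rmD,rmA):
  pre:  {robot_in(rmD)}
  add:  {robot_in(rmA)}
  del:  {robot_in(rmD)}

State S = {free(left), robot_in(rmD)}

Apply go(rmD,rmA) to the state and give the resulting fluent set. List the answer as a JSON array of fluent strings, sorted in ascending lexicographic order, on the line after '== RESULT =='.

Progress:
  pre ⊆ S: {robot_in(rmD)} ⊆ S  — applicable
  S \ del = {free(left)}
  ∪ add   = {free(left), robot_in(rmA)}

== RESULT ==
["free(left)", "robot_in(rmA)"]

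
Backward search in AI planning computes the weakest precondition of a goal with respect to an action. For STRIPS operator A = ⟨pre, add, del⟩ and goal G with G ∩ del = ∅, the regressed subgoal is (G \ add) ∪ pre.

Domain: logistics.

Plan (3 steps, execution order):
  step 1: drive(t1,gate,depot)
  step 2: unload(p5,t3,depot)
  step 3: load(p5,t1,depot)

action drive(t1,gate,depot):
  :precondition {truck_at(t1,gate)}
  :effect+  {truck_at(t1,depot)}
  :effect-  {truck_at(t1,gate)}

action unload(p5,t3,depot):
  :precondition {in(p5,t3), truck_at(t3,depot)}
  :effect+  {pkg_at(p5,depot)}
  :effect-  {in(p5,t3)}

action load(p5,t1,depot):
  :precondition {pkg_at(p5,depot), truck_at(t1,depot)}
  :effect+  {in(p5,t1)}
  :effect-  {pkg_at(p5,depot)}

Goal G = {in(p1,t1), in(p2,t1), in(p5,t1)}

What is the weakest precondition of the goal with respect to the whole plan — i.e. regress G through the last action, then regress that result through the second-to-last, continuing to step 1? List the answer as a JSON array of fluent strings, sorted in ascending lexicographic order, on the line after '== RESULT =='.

Work backward from the goal:
  through step 3 (load(p5,t1,depot)): drop {in(p5,t1)}, keep {in(p1,t1), in(p2,t1)}, require {pkg_at(p5,depot), truck_at(t1,depot)}
    → {in(p1,t1), in(p2,t1), pkg_at(p5,depot), truck_at(t1,depot)}
  through step 2 (unload(p5,t3,depot)): drop {pkg_at(p5,depot)}, keep {in(p1,t1), in(p2,t1), truck_at(t1,depot)}, require {in(p5,t3), truck_at(t3,depot)}
    → {in(p1,t1), in(p2,t1), in(p5,t3), truck_at(t1,depot), truck_at(t3,depot)}
  through step 1 (drive(t1,gate,depot)): drop {truck_at(t1,depot)}, keep {in(p1,t1), in(p2,t1), in(p5,t3), truck_at(t3,depot)}, require {truck_at(t1,gate)}
    → {in(p1,t1), in(p2,t1), in(p5,t3), truck_at(t1,gate), truck_at(t3,depot)}

== RESULT ==
["in(p1,t1)", "in(p2,t1)", "in(p5,t3)", "truck_at(t1,gate)", "truck_at(t3,depot)"]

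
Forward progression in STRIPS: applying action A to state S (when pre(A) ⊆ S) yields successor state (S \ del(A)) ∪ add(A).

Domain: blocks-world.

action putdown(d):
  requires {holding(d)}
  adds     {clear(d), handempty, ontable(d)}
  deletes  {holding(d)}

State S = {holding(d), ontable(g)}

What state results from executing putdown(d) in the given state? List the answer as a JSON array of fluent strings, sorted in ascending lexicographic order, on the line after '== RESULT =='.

Progress:
  pre ⊆ S: {holding(d)} ⊆ S  — applicable
  S \ del = {ontable(g)}
  ∪ add   = {clear(d), handempty, ontable(d), ontable(g)}

== RESULT ==
["clear(d)", "handempty", "ontable(d)", "ontable(g)"]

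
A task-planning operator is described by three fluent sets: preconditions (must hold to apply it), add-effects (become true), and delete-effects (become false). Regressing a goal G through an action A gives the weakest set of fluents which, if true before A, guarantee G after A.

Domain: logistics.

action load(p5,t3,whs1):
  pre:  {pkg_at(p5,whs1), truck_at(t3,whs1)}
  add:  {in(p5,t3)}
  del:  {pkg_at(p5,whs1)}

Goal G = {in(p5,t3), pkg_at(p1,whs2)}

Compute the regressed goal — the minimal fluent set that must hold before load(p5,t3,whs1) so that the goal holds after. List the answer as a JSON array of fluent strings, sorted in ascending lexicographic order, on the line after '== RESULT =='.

Compute (G \ add) ∪ pre:
  G ∩ del = {}  (empty — regression defined)
  G \ add = {in(p5,t3), pkg_at(p1,whs2)} \ {in(p5,t3)} = {pkg_at(p1,whs2)}
  ∪ pre   = {pkg_at(p1,whs2)} ∪ {pkg_at(p5,whs1), truck_at(t3,whs1)}
          = {pkg_at(p1,whs2), pkg_at(p5,whs1), truck_at(t3,whs1)}

== RESULT ==
["pkg_at(p1,whs2)", "pkg_at(p5,whs1)", "truck_at(t3,whs1)"]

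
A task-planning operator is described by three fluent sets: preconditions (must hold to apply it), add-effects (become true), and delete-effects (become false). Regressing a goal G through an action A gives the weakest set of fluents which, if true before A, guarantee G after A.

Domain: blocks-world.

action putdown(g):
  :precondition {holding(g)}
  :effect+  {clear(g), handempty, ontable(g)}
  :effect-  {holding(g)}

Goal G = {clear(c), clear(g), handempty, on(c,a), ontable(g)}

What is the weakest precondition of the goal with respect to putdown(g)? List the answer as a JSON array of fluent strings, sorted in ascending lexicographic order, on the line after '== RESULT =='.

Regress:
  G ∩ del = {}  (empty — regression defined)
  G \ add = {clear(c), clear(g), handempty, on(c,a), ontable(g)} \ {clear(g), handempty, ontable(g)} = {clear(c), on(c,a)}
  ∪ pre   = {clear(c), on(c,a)} ∪ {holding(g)}
          = {clear(c), holding(g), on(c,a)}

== RESULT ==
["clear(c)", "holding(g)", "on(c,a)"]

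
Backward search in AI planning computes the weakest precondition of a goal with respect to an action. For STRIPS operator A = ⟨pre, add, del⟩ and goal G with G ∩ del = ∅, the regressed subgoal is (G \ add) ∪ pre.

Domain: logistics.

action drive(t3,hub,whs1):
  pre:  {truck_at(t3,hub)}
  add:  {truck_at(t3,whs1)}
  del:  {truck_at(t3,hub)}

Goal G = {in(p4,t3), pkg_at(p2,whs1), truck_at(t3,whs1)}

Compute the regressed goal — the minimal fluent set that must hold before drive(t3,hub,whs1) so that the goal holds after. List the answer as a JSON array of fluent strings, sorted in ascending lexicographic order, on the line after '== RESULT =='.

Compute (G \ add) ∪ pre:
  G ∩ del = {}  (empty — regression defined)
  G \ add = {in(p4,t3), pkg_at(p2,whs1), truck_at(t3,whs1)} \ {truck_at(t3,whs1)} = {in(p4,t3), pkg_at(p2,whs1)}
  ∪ pre   = {in(p4,t3), pkg_at(p2,whs1)} ∪ {truck_at(t3,hub)}
          = {in(p4,t3), pkg_at(p2,whs1), truck_at(t3,hub)}

== RESULT ==
["in(p4,t3)", "pkg_at(p2,whs1)", "truck_at(t3,hub)"]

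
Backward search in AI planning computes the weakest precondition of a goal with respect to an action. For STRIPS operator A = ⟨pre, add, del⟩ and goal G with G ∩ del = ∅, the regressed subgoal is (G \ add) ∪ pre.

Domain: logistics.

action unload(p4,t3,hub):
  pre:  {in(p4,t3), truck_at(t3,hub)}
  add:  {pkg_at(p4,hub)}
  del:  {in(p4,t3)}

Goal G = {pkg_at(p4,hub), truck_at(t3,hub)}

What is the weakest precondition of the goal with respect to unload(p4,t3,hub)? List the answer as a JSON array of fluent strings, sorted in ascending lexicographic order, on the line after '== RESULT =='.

Compute (G \ add) ∪ pre:
  G ∩ del = {}  (empty — regression defined)
  G \ add = {pkg_at(p4,hub), truck_at(t3,hub)} \ {pkg_at(p4,hub)} = {truck_at(t3,hub)}
  ∪ pre   = {truck_at(t3,hub)} ∪ {in(p4,t3), truck_at(t3,hub)}
          = {in(p4,t3), truck_at(t3,hub)}

== RESULT ==
["in(p4,t3)", "truck_at(t3,hub)"]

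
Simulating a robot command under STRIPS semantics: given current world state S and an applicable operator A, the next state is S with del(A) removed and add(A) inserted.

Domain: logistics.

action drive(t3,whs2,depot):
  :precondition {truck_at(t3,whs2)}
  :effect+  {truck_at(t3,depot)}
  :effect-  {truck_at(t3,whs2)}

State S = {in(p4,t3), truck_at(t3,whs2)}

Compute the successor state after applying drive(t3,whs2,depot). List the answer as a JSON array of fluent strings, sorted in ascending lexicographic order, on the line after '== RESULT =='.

Progress:
  pre ⊆ S: {truck_at(t3,whs2)} ⊆ S  — applicable
  S \ del = {in(p4,t3)}
  ∪ add   = {in(p4,t3), truck_at(t3,depot)}

== RESULT ==
["in(p4,t3)", "truck_at(t3,depot)"]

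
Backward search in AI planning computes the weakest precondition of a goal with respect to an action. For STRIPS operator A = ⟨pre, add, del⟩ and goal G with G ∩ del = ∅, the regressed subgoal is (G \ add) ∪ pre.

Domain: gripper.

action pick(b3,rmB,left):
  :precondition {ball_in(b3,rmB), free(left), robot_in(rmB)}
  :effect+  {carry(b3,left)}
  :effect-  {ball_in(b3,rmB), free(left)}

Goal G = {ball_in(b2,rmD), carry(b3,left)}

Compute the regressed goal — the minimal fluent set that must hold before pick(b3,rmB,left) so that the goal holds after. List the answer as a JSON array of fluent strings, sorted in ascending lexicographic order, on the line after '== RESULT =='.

Compute (G \ add) ∪ pre:
  G ∩ del = {}  (empty — regression defined)
  G \ add = {ball_in(b2,rmD), carry(b3,left)} \ {carry(b3,left)} = {ball_in(b2,rmD)}
  ∪ pre   = {ball_in(b2,rmD)} ∪ {ball_in(b3,rmB), free(left), robot_in(rmB)}
          = {ball_in(b2,rmD), ball_in(b3,rmB), free(left), robot_in(rmB)}

== RESULT ==
["ball_in(b2,rmD)", "ball_in(b3,rmB)", "free(left)", "robot_in(rmB)"]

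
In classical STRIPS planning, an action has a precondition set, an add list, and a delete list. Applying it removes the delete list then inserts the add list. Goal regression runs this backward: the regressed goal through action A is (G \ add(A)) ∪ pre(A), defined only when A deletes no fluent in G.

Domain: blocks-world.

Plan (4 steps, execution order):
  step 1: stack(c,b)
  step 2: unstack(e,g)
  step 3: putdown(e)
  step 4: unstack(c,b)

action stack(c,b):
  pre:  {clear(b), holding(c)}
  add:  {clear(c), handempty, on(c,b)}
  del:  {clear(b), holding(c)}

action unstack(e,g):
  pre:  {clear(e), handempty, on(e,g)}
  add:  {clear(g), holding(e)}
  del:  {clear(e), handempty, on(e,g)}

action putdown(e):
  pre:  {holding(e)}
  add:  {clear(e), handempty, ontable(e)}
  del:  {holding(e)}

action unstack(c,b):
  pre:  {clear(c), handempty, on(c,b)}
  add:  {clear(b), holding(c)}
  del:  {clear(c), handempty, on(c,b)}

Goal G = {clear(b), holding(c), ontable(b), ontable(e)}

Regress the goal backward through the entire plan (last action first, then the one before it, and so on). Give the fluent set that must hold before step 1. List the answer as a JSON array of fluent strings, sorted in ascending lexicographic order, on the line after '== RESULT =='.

Regress step by step:
  through step 4 (unstack(c,b)): drop {clear(b), holding(c)}, keep {ontable(b), ontable(e)}, require {clear(c), handempty, on(c,b)}
    → {clear(c), handempty, on(c,b), ontable(b), ontable(e)}
  through step 3 (putdown(e)): drop {handempty, ontable(e)}, keep {clear(c), on(c,b), ontable(b)}, require {holding(e)}
    → {clear(c), holding(e), on(c,b), ontable(b)}
  through step 2 (unstack(e,g)): drop {holding(e)}, keep {clear(c), on(c,b), ontable(b)}, require {clear(e), handempty, on(e,g)}
    → {clear(c), clear(e), handempty, on(c,b), on(e,g), ontable(b)}
  through step 1 (stack(c,b)): drop {clear(c), handempty, on(c,b)}, keep {clear(e), on(e,g), ontable(b)}, require {clear(b), holding(c)}
    → {clear(b), clear(e), holding(c), on(e,g), ontable(b)}

== RESULT ==
["clear(b)", "clear(e)", "holding(c)", "on(e,g)", "ontable(b)"]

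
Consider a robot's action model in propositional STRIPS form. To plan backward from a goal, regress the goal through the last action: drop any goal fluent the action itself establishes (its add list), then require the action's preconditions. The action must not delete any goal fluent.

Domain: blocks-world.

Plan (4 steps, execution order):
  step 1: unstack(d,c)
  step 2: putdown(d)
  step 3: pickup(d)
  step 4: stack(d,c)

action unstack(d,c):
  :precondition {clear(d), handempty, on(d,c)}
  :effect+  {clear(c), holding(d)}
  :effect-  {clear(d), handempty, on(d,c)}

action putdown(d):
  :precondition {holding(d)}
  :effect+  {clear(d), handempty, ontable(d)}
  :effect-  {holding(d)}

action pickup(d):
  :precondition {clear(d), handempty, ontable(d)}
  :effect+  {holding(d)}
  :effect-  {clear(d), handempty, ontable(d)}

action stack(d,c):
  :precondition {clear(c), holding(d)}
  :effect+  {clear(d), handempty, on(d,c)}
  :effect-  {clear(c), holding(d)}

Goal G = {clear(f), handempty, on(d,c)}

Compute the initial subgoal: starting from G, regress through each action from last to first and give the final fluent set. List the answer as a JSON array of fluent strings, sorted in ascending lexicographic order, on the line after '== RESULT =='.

Work backward from the goal:
  through step 4 (stack(d,c)): drop {handempty, on(d,c)}, keep {clear(f)}, require {clear(c), holding(d)}
    → {clear(c), clear(f), holding(d)}
  through step 3 (pickup(d)): drop {holding(d)}, keep {clear(c), clear(f)}, require {clear(d), handempty, ontable(d)}
    → {clear(c), clear(d), clear(f), handempty, ontable(d)}
  through step 2 (putdown(d)): drop {clear(d), handempty, ontable(d)}, keep {clear(c), clear(f)}, require {holding(d)}
    → {clear(c), clear(f), holding(d)}
  through step 1 (unstack(d,c)): drop {clear(c), holding(d)}, keep {clear(f)}, require {clear(d), handempty, on(d,c)}
    → {clear(d), clear(f), handempty, on(d,c)}

== RESULT ==
["clear(d)", "clear(f)", "handempty", "on(d,c)"]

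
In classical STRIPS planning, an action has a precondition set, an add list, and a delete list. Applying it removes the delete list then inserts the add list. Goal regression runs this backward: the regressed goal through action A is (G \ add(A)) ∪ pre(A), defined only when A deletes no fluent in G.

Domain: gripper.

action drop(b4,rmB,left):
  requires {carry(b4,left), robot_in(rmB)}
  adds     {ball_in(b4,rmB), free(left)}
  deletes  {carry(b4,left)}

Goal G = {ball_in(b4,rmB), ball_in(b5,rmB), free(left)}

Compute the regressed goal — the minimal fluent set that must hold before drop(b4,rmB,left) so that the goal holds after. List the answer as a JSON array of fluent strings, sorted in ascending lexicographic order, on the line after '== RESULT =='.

Compute (G \ add) ∪ pre:
  G ∩ del = {}  (empty — regression defined)
  G \ add = {ball_in(b4,rmB), ball_in(b5,rmB), free(left)} \ {ball_in(b4,rmB), free(left)} = {ball_in(b5,rmB)}
  ∪ pre   = {ball_in(b5,rmB)} ∪ {carry(b4,left), robot_in(rmB)}
          = {ball_in(b5,rmB), carry(b4,left), robot_in(rmB)}

== RESULT ==
["ball_in(b5,rmB)", "carry(b4,left)", "robot_in(rmB)"]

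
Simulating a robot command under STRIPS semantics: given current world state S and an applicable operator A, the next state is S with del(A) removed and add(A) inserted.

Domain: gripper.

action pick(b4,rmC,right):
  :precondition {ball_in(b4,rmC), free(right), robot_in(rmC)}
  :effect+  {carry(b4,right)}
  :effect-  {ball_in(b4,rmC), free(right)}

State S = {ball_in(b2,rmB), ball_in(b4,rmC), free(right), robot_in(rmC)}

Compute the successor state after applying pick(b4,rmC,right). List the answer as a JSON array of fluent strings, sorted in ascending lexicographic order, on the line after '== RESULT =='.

Compute (S \ del) ∪ add:
  pre ⊆ S: {ball_in(b4,rmC), free(right), robot_in(rmC)} ⊆ S  — applicable
  S \ del = {ball_in(b2,rmB), robot_in(rmC)}
  ∪ add   = {ball_in(b2,rmB), carry(b4,right), robot_in(rmC)}

== RESULT ==
["ball_in(b2,rmB)", "carry(b4,right)", "robot_in(rmC)"]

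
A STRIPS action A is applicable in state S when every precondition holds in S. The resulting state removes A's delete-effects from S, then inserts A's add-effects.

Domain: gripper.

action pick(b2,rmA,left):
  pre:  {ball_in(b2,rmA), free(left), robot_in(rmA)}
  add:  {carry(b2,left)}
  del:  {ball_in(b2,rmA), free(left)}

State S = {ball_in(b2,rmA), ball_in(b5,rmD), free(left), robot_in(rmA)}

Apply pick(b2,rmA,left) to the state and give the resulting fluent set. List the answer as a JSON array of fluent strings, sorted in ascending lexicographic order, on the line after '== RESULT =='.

Compute (S \ del) ∪ add:
  pre ⊆ S: {ball_in(b2,rmA), free(left), robot_in(rmA)} ⊆ S  — applicable
  S \ del = {ball_in(b5,rmD), robot_in(rmA)}
  ∪ add   = {ball_in(b5,rmD), carry(b2,left), robot_in(rmA)}

== RESULT ==
["ball_in(b5,rmD)", "carry(b2,left)", "robot_in(rmA)"]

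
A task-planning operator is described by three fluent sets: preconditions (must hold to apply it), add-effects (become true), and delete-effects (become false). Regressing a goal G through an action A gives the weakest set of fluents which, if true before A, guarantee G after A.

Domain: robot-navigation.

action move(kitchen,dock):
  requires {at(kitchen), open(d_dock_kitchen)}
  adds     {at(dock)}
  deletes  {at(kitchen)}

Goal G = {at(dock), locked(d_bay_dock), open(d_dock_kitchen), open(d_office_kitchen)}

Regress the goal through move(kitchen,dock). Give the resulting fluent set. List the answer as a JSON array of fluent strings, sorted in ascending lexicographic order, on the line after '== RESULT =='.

Regress:
  G ∩ del = {}  (empty — regression defined)
  G \ add = {at(dock), locked(d_bay_dock), open(d_dock_kitchen), open(d_office_kitchen)} \ {at(dock)} = {locked(d_bay_dock), open(d_dock_kitchen), open(d_office_kitchen)}
  ∪ pre   = {locked(d_bay_dock), open(d_dock_kitchen), open(d_office_kitchen)} ∪ {at(kitchen), open(d_dock_kitchen)}
          = {at(kitchen), locked(d_bay_dock), open(d_dock_kitchen), open(d_office_kitchen)}

== RESULT ==
["at(kitchen)", "locked(d_bay_dock)", "open(d_dock_kitchen)", "open(d_office_kitchen)"]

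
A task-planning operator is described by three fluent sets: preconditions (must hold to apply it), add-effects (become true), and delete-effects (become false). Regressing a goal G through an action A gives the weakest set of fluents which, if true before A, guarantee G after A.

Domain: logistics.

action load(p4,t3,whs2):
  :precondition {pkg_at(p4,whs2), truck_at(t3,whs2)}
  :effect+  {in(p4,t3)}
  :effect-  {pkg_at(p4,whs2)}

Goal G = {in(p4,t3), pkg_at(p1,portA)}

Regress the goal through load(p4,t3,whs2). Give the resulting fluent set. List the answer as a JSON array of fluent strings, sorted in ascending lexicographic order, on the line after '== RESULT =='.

Compute (G \ add) ∪ pre:
  G ∩ del = {}  (empty — regression defined)
  G \ add = {in(p4,t3), pkg_at(p1,portA)} \ {in(p4,t3)} = {pkg_at(p1,portA)}
  ∪ pre   = {pkg_at(p1,portA)} ∪ {pkg_at(p4,whs2), truck_at(t3,whs2)}
          = {pkg_at(p1,portA), pkg_at(p4,whs2), truck_at(t3,whs2)}

== RESULT ==
["pkg_at(p1,portA)", "pkg_at(p4,whs2)", "truck_at(t3,whs2)"]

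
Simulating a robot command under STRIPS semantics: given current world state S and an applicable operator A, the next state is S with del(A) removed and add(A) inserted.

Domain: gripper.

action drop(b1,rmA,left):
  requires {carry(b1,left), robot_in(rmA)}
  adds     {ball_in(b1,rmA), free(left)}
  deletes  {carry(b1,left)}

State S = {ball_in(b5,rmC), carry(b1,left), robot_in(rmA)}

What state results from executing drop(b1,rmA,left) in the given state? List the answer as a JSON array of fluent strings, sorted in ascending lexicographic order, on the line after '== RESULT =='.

Compute (S \ del) ∪ add:
  pre ⊆ S: {carry(b1,left), robot_in(rmA)} ⊆ S  — applicable
  S \ del = {ball_in(b5,rmC), robot_in(rmA)}
  ∪ add   = {ball_in(b1,rmA), ball_in(b5,rmC), free(left), robot_in(rmA)}

== RESULT ==
["ball_in(b1,rmA)", "ball_in(b5,rmC)", "free(left)", "robot_in(rmA)"]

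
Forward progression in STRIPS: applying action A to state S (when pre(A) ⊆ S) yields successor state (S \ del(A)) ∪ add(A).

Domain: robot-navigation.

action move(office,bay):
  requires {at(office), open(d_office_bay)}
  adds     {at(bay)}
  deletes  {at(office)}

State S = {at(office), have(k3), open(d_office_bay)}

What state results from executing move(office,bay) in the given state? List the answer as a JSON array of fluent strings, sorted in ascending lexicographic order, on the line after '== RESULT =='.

Compute (S \ del) ∪ add:
  pre ⊆ S: {at(office), open(d_office_bay)} ⊆ S  — applicable
  S \ del = {have(k3), open(d_office_bay)}
  ∪ add   = {at(bay), have(k3), open(d_office_bay)}

== RESULT ==
["at(bay)", "have(k3)", "open(d_office_bay)"]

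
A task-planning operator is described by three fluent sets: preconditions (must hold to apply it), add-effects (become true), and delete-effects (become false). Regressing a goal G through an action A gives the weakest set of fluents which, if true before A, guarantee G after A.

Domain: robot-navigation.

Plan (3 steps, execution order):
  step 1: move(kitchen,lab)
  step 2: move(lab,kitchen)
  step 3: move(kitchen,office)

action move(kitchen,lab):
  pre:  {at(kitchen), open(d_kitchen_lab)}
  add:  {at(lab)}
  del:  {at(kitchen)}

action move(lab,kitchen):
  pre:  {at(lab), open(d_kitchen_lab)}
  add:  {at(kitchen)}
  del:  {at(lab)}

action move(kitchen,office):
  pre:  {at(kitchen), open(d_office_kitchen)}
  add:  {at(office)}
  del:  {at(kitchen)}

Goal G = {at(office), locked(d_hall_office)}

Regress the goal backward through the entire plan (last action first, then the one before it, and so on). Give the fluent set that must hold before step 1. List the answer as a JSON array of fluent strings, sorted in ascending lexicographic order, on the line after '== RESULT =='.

Work backward from the goal:
  through step 3 (move(kitchen,office)): drop {at(office)}, keep {locked(d_hall_office)}, require {at(kitchen), open(d_office_kitchen)}
    → {at(kitchen), locked(d_hall_office), open(d_office_kitchen)}
  through step 2 (move(lab,kitchen)): drop {at(kitchen)}, keep {locked(d_hall_office), open(d_office_kitchen)}, require {at(lab), open(d_kitchen_lab)}
    → {at(lab), locked(d_hall_office), open(d_kitchen_lab), open(d_office_kitchen)}
  through step 1 (move(kitchen,lab)): drop {at(lab)}, keep {locked(d_hall_office), open(d_kitchen_lab), open(d_office_kitchen)}, require {at(kitchen), open(d_kitchen_lab)}
    → {at(kitchen), locked(d_hall_office), open(d_kitchen_lab), open(d_office_kitchen)}

== RESULT ==
["at(kitchen)", "locked(d_hall_office)", "open(d_kitchen_lab)", "open(d_office_kitchen)"]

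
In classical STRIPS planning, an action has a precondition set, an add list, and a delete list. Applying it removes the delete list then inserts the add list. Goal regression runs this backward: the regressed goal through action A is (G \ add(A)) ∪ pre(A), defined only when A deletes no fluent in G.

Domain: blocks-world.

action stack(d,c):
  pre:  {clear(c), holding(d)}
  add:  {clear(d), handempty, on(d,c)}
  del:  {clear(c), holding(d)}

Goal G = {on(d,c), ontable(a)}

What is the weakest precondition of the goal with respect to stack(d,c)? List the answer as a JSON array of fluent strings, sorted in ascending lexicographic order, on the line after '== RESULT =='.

Regress:
  G ∩ del = {}  (empty — regression defined)
  G \ add = {on(d,c), ontable(a)} \ {clear(d), handempty, on(d,c)} = {ontable(a)}
  ∪ pre   = {ontable(a)} ∪ {clear(c), holding(d)}
          = {clear(c), holding(d), ontable(a)}

== RESULT ==
["clear(c)", "holding(d)", "ontable(a)"]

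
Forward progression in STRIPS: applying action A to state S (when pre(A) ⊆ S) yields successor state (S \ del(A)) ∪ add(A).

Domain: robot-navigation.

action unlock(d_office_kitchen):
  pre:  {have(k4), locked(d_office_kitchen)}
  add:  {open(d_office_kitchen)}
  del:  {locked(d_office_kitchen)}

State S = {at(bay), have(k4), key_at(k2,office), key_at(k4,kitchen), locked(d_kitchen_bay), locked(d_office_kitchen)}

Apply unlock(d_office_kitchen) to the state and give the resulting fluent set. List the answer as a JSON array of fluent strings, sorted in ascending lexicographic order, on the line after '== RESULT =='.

Progress:
  pre ⊆ S: {have(k4), locked(d_office_kitchen)} ⊆ S  — applicable
  S \ del = {at(bay), have(k4), key_at(k2,office), key_at(k4,kitchen), locked(d_kitchen_bay)}
  ∪ add   = {at(bay), have(k4), key_at(k2,office), key_at(k4,kitchen), locked(d_kitchen_bay), open(d_office_kitchen)}

== RESULT ==
["at(bay)", "have(k4)", "key_at(k2,office)", "key_at(k4,kitchen)", "locked(d_kitchen_bay)", "open(d_office_kitchen)"]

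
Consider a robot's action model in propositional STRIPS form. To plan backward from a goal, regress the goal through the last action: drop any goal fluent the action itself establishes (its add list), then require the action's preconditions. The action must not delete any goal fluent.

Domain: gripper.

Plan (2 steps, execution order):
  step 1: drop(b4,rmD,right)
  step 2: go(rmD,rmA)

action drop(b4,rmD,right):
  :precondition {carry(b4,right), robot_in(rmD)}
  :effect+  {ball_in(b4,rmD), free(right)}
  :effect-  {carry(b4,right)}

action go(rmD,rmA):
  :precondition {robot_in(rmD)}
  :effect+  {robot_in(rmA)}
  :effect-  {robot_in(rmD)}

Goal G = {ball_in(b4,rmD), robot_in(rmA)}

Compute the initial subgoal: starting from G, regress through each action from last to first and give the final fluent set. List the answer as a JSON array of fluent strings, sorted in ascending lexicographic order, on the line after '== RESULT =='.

Regress step by step:
  through step 2 (go(rmD,rmA)): drop {robot_in(rmA)}, keep {ball_in(b4,rmD)}, require {robot_in(rmD)}
    → {ball_in(b4,rmD), robot_in(rmD)}
  through step 1 (drop(b4,rmD,right)): drop {ball_in(b4,rmD)}, keep {robot_in(rmD)}, require {carry(b4,right), robot_in(rmD)}
    → {carry(b4,right), robot_in(rmD)}

== RESULT ==
["carry(b4,right)", "robot_in(rmD)"]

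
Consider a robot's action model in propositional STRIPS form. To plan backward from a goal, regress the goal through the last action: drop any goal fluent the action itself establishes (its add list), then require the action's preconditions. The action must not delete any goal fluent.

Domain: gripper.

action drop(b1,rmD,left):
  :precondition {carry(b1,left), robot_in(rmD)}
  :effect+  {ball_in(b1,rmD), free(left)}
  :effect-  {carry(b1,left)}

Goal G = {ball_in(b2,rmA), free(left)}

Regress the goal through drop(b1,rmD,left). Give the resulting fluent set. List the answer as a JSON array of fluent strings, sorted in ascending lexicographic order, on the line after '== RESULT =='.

Compute (G \ add) ∪ pre:
  G ∩ del = {}  (empty — regression defined)
  G \ add = {ball_in(b2,rmA), free(left)} \ {ball_in(b1,rmD), free(left)} = {ball_in(b2,rmA)}
  ∪ pre   = {ball_in(b2,rmA)} ∪ {carry(b1,left), robot_in(rmD)}
          = {ball_in(b2,rmA), carry(b1,left), robot_in(rmD)}

== RESULT ==
["ball_in(b2,rmA)", "carry(b1,left)", "robot_in(rmD)"]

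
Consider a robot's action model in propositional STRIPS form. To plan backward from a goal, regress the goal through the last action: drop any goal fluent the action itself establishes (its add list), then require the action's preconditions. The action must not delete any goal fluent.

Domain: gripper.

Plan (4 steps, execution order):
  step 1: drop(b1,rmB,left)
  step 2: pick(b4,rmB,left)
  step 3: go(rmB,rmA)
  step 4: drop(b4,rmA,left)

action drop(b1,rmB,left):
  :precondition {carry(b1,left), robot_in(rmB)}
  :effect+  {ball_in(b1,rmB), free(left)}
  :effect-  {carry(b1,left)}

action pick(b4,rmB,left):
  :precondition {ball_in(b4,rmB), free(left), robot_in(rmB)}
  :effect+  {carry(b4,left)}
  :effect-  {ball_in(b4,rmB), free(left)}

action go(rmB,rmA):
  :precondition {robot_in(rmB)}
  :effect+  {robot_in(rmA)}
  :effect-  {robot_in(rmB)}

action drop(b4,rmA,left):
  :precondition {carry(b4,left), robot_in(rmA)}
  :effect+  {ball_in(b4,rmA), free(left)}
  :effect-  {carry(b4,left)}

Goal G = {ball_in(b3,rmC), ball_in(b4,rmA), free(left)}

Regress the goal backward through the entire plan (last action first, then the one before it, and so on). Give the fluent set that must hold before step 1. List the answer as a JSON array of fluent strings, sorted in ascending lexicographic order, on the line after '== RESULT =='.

Work backward from the goal:
  through step 4 (drop(b4,rmA,left)): drop {ball_in(b4,rmA), free(left)}, keep {ball_in(b3,rmC)}, require {carry(b4,left), robot_in(rmA)}
    → {ball_in(b3,rmC), carry(b4,left), robot_in(rmA)}
  through step 3 (go(rmB,rmA)): drop {robot_in(rmA)}, keep {ball_in(b3,rmC), carry(b4,left)}, require {robot_in(rmB)}
    → {ball_in(b3,rmC), carry(b4,left), robot_in(rmB)}
  through step 2 (pick(b4,rmB,left)): drop {carry(b4,left)}, keep {ball_in(b3,rmC), robot_in(rmB)}, require {ball_in(b4,rmB), free(left), robot_in(rmB)}
    → {ball_in(b3,rmC), ball_in(b4,rmB), free(left), robot_in(rmB)}
  through step 1 (drop(b1,rmB,left)): drop {free(left)}, keep {ball_in(b3,rmC), ball_in(b4,rmB), robot_in(rmB)}, require {carry(b1,left), robot_in(rmB)}
    → {ball_in(b3,rmC), ball_in(b4,rmB), carry(b1,left), robot_in(rmB)}

== RESULT ==
["ball_in(b3,rmC)", "ball_in(b4,rmB)", "carry(b1,left)", "robot_in(rmB)"]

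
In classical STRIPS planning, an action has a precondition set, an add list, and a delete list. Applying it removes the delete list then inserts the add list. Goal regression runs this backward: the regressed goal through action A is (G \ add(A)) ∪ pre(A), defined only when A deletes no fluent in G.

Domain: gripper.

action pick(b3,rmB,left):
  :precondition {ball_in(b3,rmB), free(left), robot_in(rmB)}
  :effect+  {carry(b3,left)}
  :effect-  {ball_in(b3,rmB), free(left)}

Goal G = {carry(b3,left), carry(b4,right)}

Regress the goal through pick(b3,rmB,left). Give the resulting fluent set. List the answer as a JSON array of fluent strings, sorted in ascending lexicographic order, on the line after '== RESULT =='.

Regress:
  G ∩ del = {}  (empty — regression defined)
  G \ add = {carry(b3,left), carry(b4,right)} \ {carry(b3,left)} = {carry(b4,right)}
  ∪ pre   = {carry(b4,right)} ∪ {ball_in(b3,rmB), free(left), robot_in(rmB)}
          = {ball_in(b3,rmB), carry(b4,right), free(left), robot_in(rmB)}

== RESULT ==
["ball_in(b3,rmB)", "carry(b4,right)", "free(left)", "robot_in(rmB)"]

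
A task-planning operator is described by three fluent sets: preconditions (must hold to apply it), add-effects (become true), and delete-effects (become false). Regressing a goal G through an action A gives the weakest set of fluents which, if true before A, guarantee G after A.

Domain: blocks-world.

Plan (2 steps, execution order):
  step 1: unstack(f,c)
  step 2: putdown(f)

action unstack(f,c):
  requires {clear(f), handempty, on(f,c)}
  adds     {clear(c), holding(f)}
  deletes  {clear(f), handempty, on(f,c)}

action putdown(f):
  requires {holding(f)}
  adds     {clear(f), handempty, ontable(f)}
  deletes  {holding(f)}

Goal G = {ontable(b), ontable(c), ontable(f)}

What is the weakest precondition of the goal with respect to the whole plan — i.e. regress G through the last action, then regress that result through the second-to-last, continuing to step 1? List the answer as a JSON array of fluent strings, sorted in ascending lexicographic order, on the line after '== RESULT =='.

Work backward from the goal:
  through step 2 (putdown(f)): drop {ontable(f)}, keep {ontable(b), ontable(c)}, require {holding(f)}
    → {holding(f), ontable(b), ontable(c)}
  through step 1 (unstack(f,c)): drop {holding(f)}, keep {ontable(b), ontable(c)}, require {clear(f), handempty, on(f,c)}
    → {clear(f), handempty, on(f,c), ontable(b), ontable(c)}

== RESULT ==
["clear(f)", "handempty", "on(f,c)", "ontable(b)", "ontable(c)"]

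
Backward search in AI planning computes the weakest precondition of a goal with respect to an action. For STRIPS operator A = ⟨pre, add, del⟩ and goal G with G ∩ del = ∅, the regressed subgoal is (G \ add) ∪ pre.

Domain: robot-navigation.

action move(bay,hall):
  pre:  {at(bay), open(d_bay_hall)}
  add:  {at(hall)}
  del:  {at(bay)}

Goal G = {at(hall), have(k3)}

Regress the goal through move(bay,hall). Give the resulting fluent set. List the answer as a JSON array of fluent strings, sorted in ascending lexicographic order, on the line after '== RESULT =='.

Compute (G \ add) ∪ pre:
  G ∩ del = {}  (empty — regression defined)
  G \ add = {at(hall), have(k3)} \ {at(hall)} = {have(k3)}
  ∪ pre   = {have(k3)} ∪ {at(bay), open(d_bay_hall)}
          = {at(bay), have(k3), open(d_bay_hall)}

== RESULT ==
["at(bay)", "have(k3)", "open(d_bay_hall)"]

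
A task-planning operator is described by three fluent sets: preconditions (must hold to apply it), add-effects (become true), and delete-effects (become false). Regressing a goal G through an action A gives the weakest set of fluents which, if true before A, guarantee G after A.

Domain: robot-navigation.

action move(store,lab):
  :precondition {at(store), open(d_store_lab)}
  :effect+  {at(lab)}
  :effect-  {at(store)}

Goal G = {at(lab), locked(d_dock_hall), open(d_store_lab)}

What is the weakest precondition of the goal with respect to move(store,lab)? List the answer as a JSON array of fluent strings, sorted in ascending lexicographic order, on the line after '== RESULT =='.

Regress:
  G ∩ del = {}  (empty — regression defined)
  G \ add = {at(lab), locked(d_dock_hall), open(d_store_lab)} \ {at(lab)} = {locked(d_dock_hall), open(d_store_lab)}
  ∪ pre   = {locked(d_dock_hall), open(d_store_lab)} ∪ {at(store), open(d_store_lab)}
          = {at(store), locked(d_dock_hall), open(d_store_lab)}

== RESULT ==
["at(store)", "locked(d_dock_hall)", "open(d_store_lab)"]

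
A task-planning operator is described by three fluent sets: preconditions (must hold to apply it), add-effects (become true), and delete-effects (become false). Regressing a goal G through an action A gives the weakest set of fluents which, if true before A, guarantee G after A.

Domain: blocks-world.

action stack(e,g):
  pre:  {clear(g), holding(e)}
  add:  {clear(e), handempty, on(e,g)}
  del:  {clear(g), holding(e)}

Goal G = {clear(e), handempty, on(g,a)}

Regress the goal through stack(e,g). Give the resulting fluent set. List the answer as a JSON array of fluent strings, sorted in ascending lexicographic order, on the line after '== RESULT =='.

Regress:
  G ∩ del = {}  (empty — regression defined)
  G \ add = {clear(e), handempty, on(g,a)} \ {clear(e), handempty, on(e,g)} = {on(g,a)}
  ∪ pre   = {on(g,a)} ∪ {clear(g), holding(e)}
          = {clear(g), holding(e), on(g,a)}

== RESULT ==
["clear(g)", "holding(e)", "on(g,a)"]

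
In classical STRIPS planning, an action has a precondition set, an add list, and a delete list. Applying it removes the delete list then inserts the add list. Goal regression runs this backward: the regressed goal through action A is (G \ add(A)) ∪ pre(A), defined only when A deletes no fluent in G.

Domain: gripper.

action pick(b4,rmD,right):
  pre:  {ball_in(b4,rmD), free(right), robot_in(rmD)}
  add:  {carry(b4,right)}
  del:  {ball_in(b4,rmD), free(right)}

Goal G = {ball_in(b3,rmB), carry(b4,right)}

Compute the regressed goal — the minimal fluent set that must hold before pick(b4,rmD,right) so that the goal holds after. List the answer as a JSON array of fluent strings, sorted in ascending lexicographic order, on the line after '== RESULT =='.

Regress:
  G ∩ del = {}  (empty — regression defined)
  G \ add = {ball_in(b3,rmB), carry(b4,right)} \ {carry(b4,right)} = {ball_in(b3,rmB)}
  ∪ pre   = {ball_in(b3,rmB)} ∪ {ball_in(b4,rmD), free(right), robot_in(rmD)}
          = {ball_in(b3,rmB), ball_in(b4,rmD), free(right), robot_in(rmD)}

== RESULT ==
["ball_in(b3,rmB)", "ball_in(b4,rmD)", "free(right)", "robot_in(rmD)"]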